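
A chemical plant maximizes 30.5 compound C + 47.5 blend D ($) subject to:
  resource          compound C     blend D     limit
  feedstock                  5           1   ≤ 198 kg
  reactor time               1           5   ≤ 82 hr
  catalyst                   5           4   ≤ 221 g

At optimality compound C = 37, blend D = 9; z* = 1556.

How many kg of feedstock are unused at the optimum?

4

feedstock used = 5·37 + 1·9 = 194; slack = 198 − 194 = 4.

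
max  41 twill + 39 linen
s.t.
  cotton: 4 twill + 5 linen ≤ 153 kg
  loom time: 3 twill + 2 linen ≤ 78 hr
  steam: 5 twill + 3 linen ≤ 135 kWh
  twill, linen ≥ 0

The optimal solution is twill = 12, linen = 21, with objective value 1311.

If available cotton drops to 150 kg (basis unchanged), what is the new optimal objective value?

1296

Check each constraint at x*: cotton 153/153 (tight); loom time 78/78 (tight); steam 123/135 (slack 12).
Slack constraints have shadow price 0 (complementary slackness).
From A_Bᵀ y = c: 4·y_cotton + 3·y_loom time = 41; 5·y_cotton + 2·y_loom time = 39.
Solving: y_cotton = 5, y_loom time = 7.
Δz = y_cotton·Δb = 5 × (-3) = -15, so new z* = 1311 − 15 = 1296.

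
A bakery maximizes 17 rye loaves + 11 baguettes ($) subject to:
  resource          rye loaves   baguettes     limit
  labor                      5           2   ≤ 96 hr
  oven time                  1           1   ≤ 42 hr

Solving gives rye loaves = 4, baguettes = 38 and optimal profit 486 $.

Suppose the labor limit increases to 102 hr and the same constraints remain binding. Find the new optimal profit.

Check each constraint at x*: labor 96/96 (tight); oven time 42/42 (tight).
Dual feasibility on the basic columns requires 5·y_labor + 1·y_oven time = 17, 2·y_labor + 1·y_oven time = 11.
Solving: y_labor = 2, y_oven time = 7.
Δz = y_labor·Δb = 2 × (6) = 12, so new z* = 486 + 12 = 498.

498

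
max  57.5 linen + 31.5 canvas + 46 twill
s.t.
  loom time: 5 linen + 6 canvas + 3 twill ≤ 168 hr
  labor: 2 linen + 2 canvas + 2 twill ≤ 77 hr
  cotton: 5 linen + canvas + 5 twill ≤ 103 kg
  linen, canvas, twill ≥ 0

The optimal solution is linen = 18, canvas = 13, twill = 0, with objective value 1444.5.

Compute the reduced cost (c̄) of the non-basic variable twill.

Check each constraint at x*: loom time 168/168 (tight); labor 62/77 (slack 15); cotton 103/103 (tight).
Slack constraints have shadow price 0 (complementary slackness).
From A_Bᵀ y = c: 5·y_loom time + 5·y_cotton = 57.5; 6·y_loom time + 1·y_cotton = 31.5.
Solving: y_loom time = 4, y_cotton = 7.5.
Reduced cost of twill: c₃ − yᵀa₃ = 46 − (4·3 + 7.5·5) = 46 − 49.5 = -3.5.

-3.5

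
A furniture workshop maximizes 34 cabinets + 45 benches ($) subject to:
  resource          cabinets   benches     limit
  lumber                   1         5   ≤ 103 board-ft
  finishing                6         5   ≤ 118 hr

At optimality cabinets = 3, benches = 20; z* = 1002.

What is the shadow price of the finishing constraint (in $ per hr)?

5

Check each constraint at x*: lumber 103/103 (tight); finishing 118/118 (tight).
The binding rows give the dual system: 1·y_lumber + 6·y_finishing = 34 and 5·y_lumber + 5·y_finishing = 45.
→ y_lumber = 4 and y_finishing = 5.
Shadow price of finishing = 5.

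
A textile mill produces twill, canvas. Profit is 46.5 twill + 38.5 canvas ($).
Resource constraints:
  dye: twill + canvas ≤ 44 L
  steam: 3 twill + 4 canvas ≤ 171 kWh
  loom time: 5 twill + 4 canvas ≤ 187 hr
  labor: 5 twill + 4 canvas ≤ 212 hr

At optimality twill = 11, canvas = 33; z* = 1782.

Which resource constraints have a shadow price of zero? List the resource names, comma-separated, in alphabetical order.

dye: 44/44 (binding)
steam: 165/171 (slack 6)
loom time: 187/187 (binding)
labor: 187/212 (slack 25)
By complementary slackness, a constraint with positive slack has shadow price 0 → labor, steam.

labor, steam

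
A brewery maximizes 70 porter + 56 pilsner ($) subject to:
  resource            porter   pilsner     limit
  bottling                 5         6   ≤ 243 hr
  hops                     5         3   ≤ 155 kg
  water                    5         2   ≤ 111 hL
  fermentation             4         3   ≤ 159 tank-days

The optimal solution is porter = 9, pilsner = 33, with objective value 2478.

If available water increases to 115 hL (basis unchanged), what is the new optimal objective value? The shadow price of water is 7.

Δb = 4, so new z* = 2478 + (7)·(4) = 2478 + 28 = 2506.

2506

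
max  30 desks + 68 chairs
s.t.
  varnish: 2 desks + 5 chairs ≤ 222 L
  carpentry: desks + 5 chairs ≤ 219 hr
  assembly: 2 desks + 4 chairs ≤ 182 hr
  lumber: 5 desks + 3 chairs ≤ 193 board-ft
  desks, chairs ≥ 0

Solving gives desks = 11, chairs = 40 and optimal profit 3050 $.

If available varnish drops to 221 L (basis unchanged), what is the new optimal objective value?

Check each constraint at x*: varnish 222/222 (tight); carpentry 211/219 (slack 8); assembly 182/182 (tight); lumber 175/193 (slack 18).
Slack constraints have shadow price 0 (complementary slackness).
From A_Bᵀ y = c: 2·y_varnish + 2·y_assembly = 30; 5·y_varnish + 4·y_assembly = 68.
Solving: y_varnish = 8, y_assembly = 7.
Δz = y_varnish·Δb = 8 × (-1) = -8, so new z* = 3050 − 8 = 3042.

3042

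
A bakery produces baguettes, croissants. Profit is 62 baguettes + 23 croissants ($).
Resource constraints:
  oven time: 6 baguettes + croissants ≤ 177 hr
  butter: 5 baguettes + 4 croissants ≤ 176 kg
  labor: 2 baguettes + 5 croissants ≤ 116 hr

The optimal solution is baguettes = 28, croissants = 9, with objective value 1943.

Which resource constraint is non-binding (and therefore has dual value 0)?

labor

oven time: 177/177 (binding)
butter: 176/176 (binding)
labor: 101/116 (slack 15)
By complementary slackness, a constraint with positive slack has shadow price 0 → labor.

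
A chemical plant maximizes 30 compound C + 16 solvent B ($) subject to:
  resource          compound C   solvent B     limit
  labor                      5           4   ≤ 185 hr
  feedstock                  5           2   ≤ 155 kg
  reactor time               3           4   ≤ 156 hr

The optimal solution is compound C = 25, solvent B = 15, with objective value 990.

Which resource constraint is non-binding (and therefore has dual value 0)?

labor: 185/185 (binding)
feedstock: 155/155 (binding)
reactor time: 135/156 (slack 21)
By complementary slackness, a constraint with positive slack has shadow price 0 → reactor time.

reactor time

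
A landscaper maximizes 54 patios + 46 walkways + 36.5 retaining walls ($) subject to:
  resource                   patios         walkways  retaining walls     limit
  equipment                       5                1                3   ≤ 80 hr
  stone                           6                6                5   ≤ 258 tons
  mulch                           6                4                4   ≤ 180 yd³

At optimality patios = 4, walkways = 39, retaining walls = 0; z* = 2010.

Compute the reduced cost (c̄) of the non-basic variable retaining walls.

-4.5

Check each constraint at x*: equipment 59/80 (slack 21); stone 258/258 (tight); mulch 180/180 (tight).
Slack constraints have shadow price 0 (complementary slackness).
The binding rows give the dual system: 6·y_stone + 6·y_mulch = 54 and 6·y_stone + 4·y_mulch = 46.
This yields shadow prices y_stone = 5, y_mulch = 4.
Reduced cost of retaining walls: c₃ − yᵀa₃ = 36.5 − (5·5 + 4·4) = 36.5 − 41 = -4.5.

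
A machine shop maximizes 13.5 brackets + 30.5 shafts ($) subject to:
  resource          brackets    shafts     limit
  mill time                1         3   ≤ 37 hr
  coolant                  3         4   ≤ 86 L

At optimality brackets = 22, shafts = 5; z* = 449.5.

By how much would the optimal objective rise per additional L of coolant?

Both mill time and coolant are binding at x*.
The binding rows give the dual system: 1·y_mill time + 3·y_coolant = 13.5 and 3·y_mill time + 4·y_coolant = 30.5.
Solving: y_mill time = 7.5, y_coolant = 2.
Shadow price of coolant = 2.

2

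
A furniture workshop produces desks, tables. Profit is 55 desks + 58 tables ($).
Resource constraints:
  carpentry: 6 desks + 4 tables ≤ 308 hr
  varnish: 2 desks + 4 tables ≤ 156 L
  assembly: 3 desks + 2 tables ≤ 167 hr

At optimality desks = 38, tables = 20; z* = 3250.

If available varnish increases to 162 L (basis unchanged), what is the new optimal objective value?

Binding: carpentry and varnish. Non-binding: assembly (13 unused).
By complementary slackness, y = 0 for the non-binding constraint.
The binding rows give the dual system: 6·y_carpentry + 2·y_varnish = 55 and 4·y_carpentry + 4·y_varnish = 58.
Solving: y_carpentry = 6.5, y_varnish = 8.
Δz = y_varnish·Δb = 8 × (6) = 48, so new z* = 3250 + 48 = 3298.

3298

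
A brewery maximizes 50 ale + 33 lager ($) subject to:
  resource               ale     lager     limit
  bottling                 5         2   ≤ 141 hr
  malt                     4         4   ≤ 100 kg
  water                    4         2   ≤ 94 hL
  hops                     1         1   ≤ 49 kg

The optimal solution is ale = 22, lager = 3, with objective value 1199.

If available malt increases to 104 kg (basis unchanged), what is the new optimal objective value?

1215

Binding: malt and water. Non-binding: bottling (25 unused), hops (24 unused).
Slack constraints have shadow price 0 (complementary slackness).
From A_Bᵀ y = c: 4·y_malt + 4·y_water = 50; 4·y_malt + 2·y_water = 33.
This yields shadow prices y_malt = 4, y_water = 8.5.
Δz = y_malt·Δb = 4 × (4) = 16, so new z* = 1199 + 16 = 1215.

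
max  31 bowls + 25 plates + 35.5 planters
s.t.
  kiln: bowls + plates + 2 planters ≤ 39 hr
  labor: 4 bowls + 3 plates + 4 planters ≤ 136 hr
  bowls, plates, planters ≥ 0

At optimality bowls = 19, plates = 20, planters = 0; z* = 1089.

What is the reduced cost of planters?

-2.5

Both kiln and labor are binding at x*.
From A_Bᵀ y = c: 1·y_kiln + 4·y_labor = 31; 1·y_kiln + 3·y_labor = 25.
This yields shadow prices y_kiln = 7, y_labor = 6.
Reduced cost of planters: c₃ − yᵀa₃ = 35.5 − (7·2 + 6·4) = 35.5 − 38 = -2.5.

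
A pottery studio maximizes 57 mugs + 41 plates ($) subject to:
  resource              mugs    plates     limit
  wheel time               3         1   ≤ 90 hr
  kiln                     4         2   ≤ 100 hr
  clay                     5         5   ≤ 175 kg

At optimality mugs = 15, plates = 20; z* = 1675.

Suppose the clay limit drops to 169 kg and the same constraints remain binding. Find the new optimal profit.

At the optimum: wheel time uses 65 of 90 (slack = 25); kiln uses 100 of 100 (binding); clay uses 175 of 175 (binding).
By complementary slackness, y = 0 for the non-binding constraint.
Dual feasibility on the basic columns requires 4·y_kiln + 5·y_clay = 57, 2·y_kiln + 5·y_clay = 41.
→ y_kiln = 8 and y_clay = 5.
Δz = y_clay·Δb = 5 × (-6) = -30, so new z* = 1675 − 30 = 1645.

1645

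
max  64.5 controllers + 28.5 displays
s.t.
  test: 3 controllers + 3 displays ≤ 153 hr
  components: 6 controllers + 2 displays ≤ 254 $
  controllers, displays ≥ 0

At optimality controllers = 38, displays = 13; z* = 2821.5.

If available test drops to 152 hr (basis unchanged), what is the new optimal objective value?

Both test and components are binding at x*.
Dual feasibility on the basic columns requires 3·y_test + 6·y_components = 64.5, 3·y_test + 2·y_components = 28.5.
This yields shadow prices y_test = 3.5, y_components = 9.
Δz = y_test·Δb = 3.5 × (-1) = -3.5, so new z* = 2821.5 − 3.5 = 2818.

2818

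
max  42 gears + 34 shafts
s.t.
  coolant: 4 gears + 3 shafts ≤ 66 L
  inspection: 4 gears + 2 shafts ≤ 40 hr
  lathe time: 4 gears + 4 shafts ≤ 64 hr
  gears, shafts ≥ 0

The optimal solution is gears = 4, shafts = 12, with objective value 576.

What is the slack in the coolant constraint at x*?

14

coolant used = 4·4 + 3·12 = 52; slack = 66 − 52 = 14.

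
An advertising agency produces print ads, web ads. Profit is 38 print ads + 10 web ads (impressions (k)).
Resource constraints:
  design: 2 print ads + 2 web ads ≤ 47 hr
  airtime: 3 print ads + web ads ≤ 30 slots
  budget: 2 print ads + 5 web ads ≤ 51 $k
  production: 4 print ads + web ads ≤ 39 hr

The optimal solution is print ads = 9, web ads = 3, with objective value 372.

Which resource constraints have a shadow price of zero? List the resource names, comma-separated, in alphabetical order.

budget, design

design: 24/47 (slack 23)
airtime: 30/30 (binding)
budget: 33/51 (slack 18)
production: 39/39 (binding)
By complementary slackness, a constraint with positive slack has shadow price 0 → budget, design.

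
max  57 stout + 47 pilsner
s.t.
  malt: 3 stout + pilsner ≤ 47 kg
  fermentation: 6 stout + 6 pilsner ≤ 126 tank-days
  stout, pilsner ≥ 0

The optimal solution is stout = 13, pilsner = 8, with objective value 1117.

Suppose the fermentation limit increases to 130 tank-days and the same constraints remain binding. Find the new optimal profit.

1145

At the optimum: malt uses 47 of 47 (binding); fermentation uses 126 of 126 (binding).
The binding rows give the dual system: 3·y_malt + 6·y_fermentation = 57 and 1·y_malt + 6·y_fermentation = 47.
This yields shadow prices y_malt = 5, y_fermentation = 7.
Δz = y_fermentation·Δb = 7 × (4) = 28, so new z* = 1117 + 28 = 1145.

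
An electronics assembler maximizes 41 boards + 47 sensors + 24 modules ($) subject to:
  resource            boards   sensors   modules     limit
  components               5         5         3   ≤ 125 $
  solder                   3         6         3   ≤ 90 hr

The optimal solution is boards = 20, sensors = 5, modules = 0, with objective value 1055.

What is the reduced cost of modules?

Check each constraint at x*: components 125/125 (tight); solder 90/90 (tight).
The binding rows give the dual system: 5·y_components + 3·y_solder = 41 and 5·y_components + 6·y_solder = 47.
This yields shadow prices y_components = 7, y_solder = 2.
Reduced cost of modules: c₃ − yᵀa₃ = 24 − (7·3 + 2·3) = 24 − 27 = -3.

-3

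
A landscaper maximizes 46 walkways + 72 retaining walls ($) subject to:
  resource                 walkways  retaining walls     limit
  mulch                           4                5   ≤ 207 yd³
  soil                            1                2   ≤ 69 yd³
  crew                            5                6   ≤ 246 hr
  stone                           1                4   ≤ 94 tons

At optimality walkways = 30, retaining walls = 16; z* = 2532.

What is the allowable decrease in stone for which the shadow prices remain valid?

44.8

Binding constraints: crew, stone. The basis is B = [[5,6],[1,4]] with det 14.
Per unit decrease in stone, x* moves by d = (0.4286, -0.3571).
The basis stays optimal until retaining walls reaches 0; allowable decrease = 44.8 tons.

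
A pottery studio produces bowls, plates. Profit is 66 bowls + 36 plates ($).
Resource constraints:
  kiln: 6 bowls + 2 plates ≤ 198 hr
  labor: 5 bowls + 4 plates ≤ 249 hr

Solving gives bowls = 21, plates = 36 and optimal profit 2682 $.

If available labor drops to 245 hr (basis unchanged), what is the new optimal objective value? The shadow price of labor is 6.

2658

Δb = -4, so new z* = 2682 + (6)·(-4) = 2682 − 24 = 2658.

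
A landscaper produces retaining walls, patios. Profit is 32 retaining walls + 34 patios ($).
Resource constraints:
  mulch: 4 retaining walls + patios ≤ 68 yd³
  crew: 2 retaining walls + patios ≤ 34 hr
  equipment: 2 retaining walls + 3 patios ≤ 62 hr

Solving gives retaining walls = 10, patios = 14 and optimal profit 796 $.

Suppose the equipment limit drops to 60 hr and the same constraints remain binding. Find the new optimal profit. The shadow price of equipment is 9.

Δb = -2, so new z* = 796 + (9)·(-2) = 796 − 18 = 778.

778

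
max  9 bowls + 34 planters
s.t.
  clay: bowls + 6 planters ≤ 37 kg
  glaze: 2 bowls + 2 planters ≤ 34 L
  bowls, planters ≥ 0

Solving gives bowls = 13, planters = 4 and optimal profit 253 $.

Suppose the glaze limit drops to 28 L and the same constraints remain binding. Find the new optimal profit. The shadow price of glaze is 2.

241

Δb = -6, so new z* = 253 + (2)·(-6) = 253 − 12 = 241.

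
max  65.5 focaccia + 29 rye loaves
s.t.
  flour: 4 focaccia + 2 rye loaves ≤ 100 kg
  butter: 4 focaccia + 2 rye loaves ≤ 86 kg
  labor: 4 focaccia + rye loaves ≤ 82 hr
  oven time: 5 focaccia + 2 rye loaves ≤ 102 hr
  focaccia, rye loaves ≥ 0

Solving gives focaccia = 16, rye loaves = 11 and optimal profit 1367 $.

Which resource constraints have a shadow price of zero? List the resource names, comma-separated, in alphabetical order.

flour: 86/100 (slack 14)
butter: 86/86 (binding)
labor: 75/82 (slack 7)
oven time: 102/102 (binding)
By complementary slackness, a constraint with positive slack has shadow price 0 → flour, labor.

flour, labor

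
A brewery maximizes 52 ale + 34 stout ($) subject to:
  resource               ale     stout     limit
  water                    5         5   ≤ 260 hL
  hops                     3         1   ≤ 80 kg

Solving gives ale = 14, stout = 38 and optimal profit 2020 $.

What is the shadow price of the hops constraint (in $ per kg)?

9

Both water and hops are binding at x*.
The binding rows give the dual system: 5·y_water + 3·y_hops = 52 and 5·y_water + 1·y_hops = 34.
→ y_water = 5 and y_hops = 9.
Shadow price of hops = 9.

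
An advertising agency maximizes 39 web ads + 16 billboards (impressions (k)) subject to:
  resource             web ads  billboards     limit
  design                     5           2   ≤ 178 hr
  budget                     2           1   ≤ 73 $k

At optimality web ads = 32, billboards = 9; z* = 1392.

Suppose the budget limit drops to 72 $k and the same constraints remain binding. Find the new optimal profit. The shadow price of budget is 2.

1390

Δb = -1, so new z* = 1392 + (2)·(-1) = 1392 − 2 = 1390.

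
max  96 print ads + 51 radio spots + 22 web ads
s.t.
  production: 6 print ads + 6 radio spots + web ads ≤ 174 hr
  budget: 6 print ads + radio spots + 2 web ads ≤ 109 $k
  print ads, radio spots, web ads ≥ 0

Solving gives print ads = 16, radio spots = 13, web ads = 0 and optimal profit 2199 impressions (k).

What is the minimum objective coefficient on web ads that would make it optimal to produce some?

Check each constraint at x*: production 174/174 (tight); budget 109/109 (tight).
Dual feasibility on the basic columns requires 6·y_production + 6·y_budget = 96, 6·y_production + 1·y_budget = 51.
→ y_production = 7 and y_budget = 9.
web ads enters the basis when its profit ≥ yᵀa₃ = 7·1 + 9·2 = 25.

25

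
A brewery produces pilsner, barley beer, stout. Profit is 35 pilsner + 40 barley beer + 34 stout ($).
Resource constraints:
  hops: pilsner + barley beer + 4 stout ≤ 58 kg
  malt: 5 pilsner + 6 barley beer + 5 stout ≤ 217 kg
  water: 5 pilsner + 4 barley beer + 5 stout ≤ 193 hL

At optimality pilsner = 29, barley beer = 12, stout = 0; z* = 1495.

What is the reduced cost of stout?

-1

Binding: malt and water. Non-binding: hops (17 unused).
Since hops is not tight, its dual is 0.
From A_Bᵀ y = c: 5·y_malt + 5·y_water = 35; 6·y_malt + 4·y_water = 40.
This yields shadow prices y_malt = 6, y_water = 1.
Reduced cost of stout: c₃ − yᵀa₃ = 34 − (6·5 + 1·5) = 34 − 35 = -1.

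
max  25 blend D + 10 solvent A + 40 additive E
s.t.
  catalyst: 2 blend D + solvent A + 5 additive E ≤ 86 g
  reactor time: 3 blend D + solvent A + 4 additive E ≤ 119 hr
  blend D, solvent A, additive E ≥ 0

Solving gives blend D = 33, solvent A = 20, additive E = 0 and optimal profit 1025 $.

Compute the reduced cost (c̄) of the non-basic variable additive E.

At the optimum: catalyst uses 86 of 86 (binding); reactor time uses 119 of 119 (binding).
Dual feasibility on the basic columns requires 2·y_catalyst + 3·y_reactor time = 25, 1·y_catalyst + 1·y_reactor time = 10.
This yields shadow prices y_catalyst = 5, y_reactor time = 5.
Reduced cost of additive E: c₃ − yᵀa₃ = 40 − (5·5 + 5·4) = 40 − 45 = -5.

-5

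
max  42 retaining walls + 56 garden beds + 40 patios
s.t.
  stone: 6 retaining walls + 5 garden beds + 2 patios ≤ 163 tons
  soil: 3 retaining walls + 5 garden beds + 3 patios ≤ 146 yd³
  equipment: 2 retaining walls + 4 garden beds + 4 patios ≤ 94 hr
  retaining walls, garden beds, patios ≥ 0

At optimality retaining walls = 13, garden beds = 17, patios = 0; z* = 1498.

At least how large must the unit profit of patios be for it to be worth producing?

44

At the optimum: stone uses 163 of 163 (binding); soil uses 124 of 146 (slack = 22); equipment uses 94 of 94 (binding).
By complementary slackness, y = 0 for the non-binding constraint.
From A_Bᵀ y = c: 6·y_stone + 2·y_equipment = 42; 5·y_stone + 4·y_equipment = 56.
This yields shadow prices y_stone = 4, y_equipment = 9.
patios enters the basis when its profit ≥ yᵀa₃ = 4·2 + 9·4 = 44.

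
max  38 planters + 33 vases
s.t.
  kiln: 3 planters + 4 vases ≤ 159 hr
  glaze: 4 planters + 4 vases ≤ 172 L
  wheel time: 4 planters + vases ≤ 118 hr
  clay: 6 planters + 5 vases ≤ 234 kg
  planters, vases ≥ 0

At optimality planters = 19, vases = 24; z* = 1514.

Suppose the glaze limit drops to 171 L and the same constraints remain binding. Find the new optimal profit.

1512

Check each constraint at x*: kiln 153/159 (slack 6); glaze 172/172 (tight); wheel time 100/118 (slack 18); clay 234/234 (tight).
Slack constraints have shadow price 0 (complementary slackness).
Dual feasibility on the basic columns requires 4·y_glaze + 6·y_clay = 38, 4·y_glaze + 5·y_clay = 33.
This yields shadow prices y_glaze = 2, y_clay = 5.
Δz = y_glaze·Δb = 2 × (-1) = -2, so new z* = 1514 − 2 = 1512.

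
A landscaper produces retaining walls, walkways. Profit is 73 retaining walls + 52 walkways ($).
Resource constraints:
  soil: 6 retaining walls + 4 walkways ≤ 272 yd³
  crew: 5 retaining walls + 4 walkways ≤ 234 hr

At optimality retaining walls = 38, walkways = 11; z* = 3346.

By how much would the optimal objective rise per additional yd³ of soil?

8

Both soil and crew are binding at x*.
From A_Bᵀ y = c: 6·y_soil + 5·y_crew = 73; 4·y_soil + 4·y_crew = 52.
Solving: y_soil = 8, y_crew = 5.
Shadow price of soil = 8.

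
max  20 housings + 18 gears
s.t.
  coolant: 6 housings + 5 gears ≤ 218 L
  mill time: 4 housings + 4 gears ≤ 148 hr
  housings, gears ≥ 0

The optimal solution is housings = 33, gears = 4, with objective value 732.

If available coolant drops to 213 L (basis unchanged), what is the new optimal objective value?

722

At the optimum: coolant uses 218 of 218 (binding); mill time uses 148 of 148 (binding).
From A_Bᵀ y = c: 6·y_coolant + 4·y_mill time = 20; 5·y_coolant + 4·y_mill time = 18.
Solving: y_coolant = 2, y_mill time = 2.
Δz = y_coolant·Δb = 2 × (-5) = -10, so new z* = 732 − 10 = 722.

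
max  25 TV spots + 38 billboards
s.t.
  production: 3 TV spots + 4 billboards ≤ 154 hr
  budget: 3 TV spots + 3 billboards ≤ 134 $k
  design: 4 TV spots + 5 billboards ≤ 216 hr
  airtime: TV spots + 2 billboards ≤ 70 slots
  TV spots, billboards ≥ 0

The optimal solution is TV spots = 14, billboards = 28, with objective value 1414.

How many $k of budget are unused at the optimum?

8

budget used = 3·14 + 3·28 = 126; slack = 134 − 126 = 8.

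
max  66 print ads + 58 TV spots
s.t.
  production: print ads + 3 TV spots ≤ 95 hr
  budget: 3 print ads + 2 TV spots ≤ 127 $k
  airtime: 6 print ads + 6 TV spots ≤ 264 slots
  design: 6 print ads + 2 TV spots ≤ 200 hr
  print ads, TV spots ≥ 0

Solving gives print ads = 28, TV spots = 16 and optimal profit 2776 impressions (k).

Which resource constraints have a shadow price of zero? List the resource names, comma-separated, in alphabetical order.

production: 76/95 (slack 19)
budget: 116/127 (slack 11)
airtime: 264/264 (binding)
design: 200/200 (binding)
By complementary slackness, a constraint with positive slack has shadow price 0 → budget, production.

budget, production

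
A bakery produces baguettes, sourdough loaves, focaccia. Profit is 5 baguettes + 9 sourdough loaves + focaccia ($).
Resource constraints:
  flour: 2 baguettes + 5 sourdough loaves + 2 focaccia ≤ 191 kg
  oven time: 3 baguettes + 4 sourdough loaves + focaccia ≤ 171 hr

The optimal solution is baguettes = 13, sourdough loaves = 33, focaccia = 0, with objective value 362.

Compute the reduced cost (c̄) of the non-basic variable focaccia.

Both flour and oven time are binding at x*.
From A_Bᵀ y = c: 2·y_flour + 3·y_oven time = 5; 5·y_flour + 4·y_oven time = 9.
→ y_flour = 1 and y_oven time = 1.
Reduced cost of focaccia: c₃ − yᵀa₃ = 1 − (1·2 + 1·1) = 1 − 3 = -2.

-2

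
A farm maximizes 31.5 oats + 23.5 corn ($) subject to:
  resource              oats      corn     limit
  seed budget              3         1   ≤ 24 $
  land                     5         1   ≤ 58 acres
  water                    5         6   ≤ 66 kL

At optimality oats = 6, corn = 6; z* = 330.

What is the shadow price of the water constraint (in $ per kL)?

Check each constraint at x*: seed budget 24/24 (tight); land 36/58 (slack 22); water 66/66 (tight).
Slack constraints have shadow price 0 (complementary slackness).
Dual feasibility on the basic columns requires 3·y_seed budget + 5·y_water = 31.5, 1·y_seed budget + 6·y_water = 23.5.
Solving: y_seed budget = 5.5, y_water = 3.
Shadow price of water = 3.

3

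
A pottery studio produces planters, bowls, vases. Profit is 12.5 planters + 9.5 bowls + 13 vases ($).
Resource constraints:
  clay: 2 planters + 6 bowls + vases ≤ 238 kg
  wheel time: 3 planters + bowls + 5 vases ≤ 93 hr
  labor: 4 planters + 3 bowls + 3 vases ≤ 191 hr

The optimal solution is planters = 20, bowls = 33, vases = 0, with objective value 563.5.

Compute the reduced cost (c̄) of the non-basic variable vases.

-5.5

At the optimum: clay uses 238 of 238 (binding); wheel time uses 93 of 93 (binding); labor uses 179 of 191 (slack = 12).
Since labor is not tight, its dual is 0.
Dual feasibility on the basic columns requires 2·y_clay + 3·y_wheel time = 12.5, 6·y_clay + 1·y_wheel time = 9.5.
This yields shadow prices y_clay = 1, y_wheel time = 3.5.
Reduced cost of vases: c₃ − yᵀa₃ = 13 − (1·1 + 3.5·5) = 13 − 18.5 = -5.5.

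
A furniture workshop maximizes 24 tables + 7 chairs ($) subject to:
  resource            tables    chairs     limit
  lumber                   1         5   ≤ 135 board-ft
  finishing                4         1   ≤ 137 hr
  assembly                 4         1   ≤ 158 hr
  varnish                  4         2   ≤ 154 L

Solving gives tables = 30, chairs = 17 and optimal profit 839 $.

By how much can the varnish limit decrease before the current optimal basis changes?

Binding constraints: finishing, varnish. The basis is B = [[4,1],[4,2]] with det 4.
Per unit decrease in varnish, x* moves by d = (0.25, -1).
The basis stays optimal until chairs reaches 0; allowable decrease = 17 L.

17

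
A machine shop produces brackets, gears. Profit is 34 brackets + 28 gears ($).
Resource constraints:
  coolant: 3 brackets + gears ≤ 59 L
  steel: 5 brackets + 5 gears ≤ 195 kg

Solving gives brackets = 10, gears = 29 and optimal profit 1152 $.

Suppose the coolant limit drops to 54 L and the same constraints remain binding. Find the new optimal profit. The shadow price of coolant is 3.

Δb = -5, so new z* = 1152 + (3)·(-5) = 1152 − 15 = 1137.

1137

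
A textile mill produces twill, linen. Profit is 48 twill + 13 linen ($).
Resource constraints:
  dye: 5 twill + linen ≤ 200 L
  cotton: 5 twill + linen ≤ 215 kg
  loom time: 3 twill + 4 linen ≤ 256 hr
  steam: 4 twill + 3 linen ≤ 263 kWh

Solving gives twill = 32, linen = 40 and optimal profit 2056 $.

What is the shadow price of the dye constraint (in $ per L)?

Binding: dye and loom time. Non-binding: cotton (15 unused), steam (15 unused).
Since cotton, steam are not tight, their duals are 0.
From A_Bᵀ y = c: 5·y_dye + 3·y_loom time = 48; 1·y_dye + 4·y_loom time = 13.
Solving: y_dye = 9, y_loom time = 1.
Shadow price of dye = 9.

9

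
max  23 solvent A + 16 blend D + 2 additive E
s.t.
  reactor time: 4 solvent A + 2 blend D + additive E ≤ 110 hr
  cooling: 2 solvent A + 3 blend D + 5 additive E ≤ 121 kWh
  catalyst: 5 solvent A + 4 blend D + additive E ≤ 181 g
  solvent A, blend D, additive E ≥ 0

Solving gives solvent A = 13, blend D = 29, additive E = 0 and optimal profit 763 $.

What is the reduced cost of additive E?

At the optimum: reactor time uses 110 of 110 (binding); cooling uses 113 of 121 (slack = 8); catalyst uses 181 of 181 (binding).
Since cooling is not tight, its dual is 0.
The binding rows give the dual system: 4·y_reactor time + 5·y_catalyst = 23 and 2·y_reactor time + 4·y_catalyst = 16.
→ y_reactor time = 2 and y_catalyst = 3.
Reduced cost of additive E: c₃ − yᵀa₃ = 2 − (2·1 + 3·1) = 2 − 5 = -3.

-3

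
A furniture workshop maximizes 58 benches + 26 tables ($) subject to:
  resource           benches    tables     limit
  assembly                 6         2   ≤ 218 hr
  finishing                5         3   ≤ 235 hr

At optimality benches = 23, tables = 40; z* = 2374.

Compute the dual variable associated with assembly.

5.5

Both assembly and finishing are binding at x*.
The binding rows give the dual system: 6·y_assembly + 5·y_finishing = 58 and 2·y_assembly + 3·y_finishing = 26.
This yields shadow prices y_assembly = 5.5, y_finishing = 5.
Shadow price of assembly = 5.5.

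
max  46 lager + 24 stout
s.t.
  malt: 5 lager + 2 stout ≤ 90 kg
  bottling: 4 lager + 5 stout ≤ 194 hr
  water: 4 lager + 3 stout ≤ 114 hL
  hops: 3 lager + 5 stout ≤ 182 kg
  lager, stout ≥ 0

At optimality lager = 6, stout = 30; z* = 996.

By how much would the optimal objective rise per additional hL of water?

4

At the optimum: malt uses 90 of 90 (binding); bottling uses 174 of 194 (slack = 20); water uses 114 of 114 (binding); hops uses 168 of 182 (slack = 14).
By complementary slackness, y = 0 for the non-binding constraints.
From A_Bᵀ y = c: 5·y_malt + 4·y_water = 46; 2·y_malt + 3·y_water = 24.
→ y_malt = 6 and y_water = 4.
Shadow price of water = 4.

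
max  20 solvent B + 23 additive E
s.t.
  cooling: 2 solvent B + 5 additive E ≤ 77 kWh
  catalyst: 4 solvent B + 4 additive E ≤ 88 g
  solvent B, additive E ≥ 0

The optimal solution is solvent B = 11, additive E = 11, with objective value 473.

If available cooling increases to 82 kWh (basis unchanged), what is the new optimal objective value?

478

At the optimum: cooling uses 77 of 77 (binding); catalyst uses 88 of 88 (binding).
Dual feasibility on the basic columns requires 2·y_cooling + 4·y_catalyst = 20, 5·y_cooling + 4·y_catalyst = 23.
→ y_cooling = 1 and y_catalyst = 4.5.
Δz = y_cooling·Δb = 1 × (5) = 5, so new z* = 473 + 5 = 478.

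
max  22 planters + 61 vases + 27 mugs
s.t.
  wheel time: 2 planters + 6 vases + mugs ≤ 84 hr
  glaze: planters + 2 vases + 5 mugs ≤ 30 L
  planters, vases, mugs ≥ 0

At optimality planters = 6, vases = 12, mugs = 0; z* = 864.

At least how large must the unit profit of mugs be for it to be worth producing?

33.5

Both wheel time and glaze are binding at x*.
Dual feasibility on the basic columns requires 2·y_wheel time + 1·y_glaze = 22, 6·y_wheel time + 2·y_glaze = 61.
This yields shadow prices y_wheel time = 8.5, y_glaze = 5.
mugs enters the basis when its profit ≥ yᵀa₃ = 8.5·1 + 5·5 = 33.5.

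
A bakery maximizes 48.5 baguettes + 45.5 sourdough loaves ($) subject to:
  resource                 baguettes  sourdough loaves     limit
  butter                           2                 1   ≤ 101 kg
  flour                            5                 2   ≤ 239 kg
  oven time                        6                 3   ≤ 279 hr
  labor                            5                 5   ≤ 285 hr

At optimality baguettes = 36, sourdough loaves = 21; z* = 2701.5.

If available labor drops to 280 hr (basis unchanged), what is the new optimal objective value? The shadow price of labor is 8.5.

Δb = -5, so new z* = 2701.5 + (8.5)·(-5) = 2701.5 − 42.5 = 2659.

2659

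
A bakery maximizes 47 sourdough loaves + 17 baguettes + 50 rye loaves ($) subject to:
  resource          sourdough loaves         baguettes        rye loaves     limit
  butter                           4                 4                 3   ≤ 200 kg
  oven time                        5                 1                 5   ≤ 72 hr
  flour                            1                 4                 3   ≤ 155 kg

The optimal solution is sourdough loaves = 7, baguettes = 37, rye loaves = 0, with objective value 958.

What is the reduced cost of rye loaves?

Binding: oven time and flour. Non-binding: butter (24 unused).
Since butter is not tight, its dual is 0.
From A_Bᵀ y = c: 5·y_oven time + 1·y_flour = 47; 1·y_oven time + 4·y_flour = 17.
This yields shadow prices y_oven time = 9, y_flour = 2.
Reduced cost of rye loaves: c₃ − yᵀa₃ = 50 − (9·5 + 2·3) = 50 − 51 = -1.

-1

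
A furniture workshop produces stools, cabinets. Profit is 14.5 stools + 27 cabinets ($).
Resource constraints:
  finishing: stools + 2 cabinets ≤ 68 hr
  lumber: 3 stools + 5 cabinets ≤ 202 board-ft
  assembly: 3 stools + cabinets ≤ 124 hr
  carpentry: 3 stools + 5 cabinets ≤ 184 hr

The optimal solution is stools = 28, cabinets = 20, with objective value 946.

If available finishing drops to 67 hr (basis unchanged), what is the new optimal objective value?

At the optimum: finishing uses 68 of 68 (binding); lumber uses 184 of 202 (slack = 18); assembly uses 104 of 124 (slack = 20); carpentry uses 184 of 184 (binding).
By complementary slackness, y = 0 for the non-binding constraints.
Dual feasibility on the basic columns requires 1·y_finishing + 3·y_carpentry = 14.5, 2·y_finishing + 5·y_carpentry = 27.
This yields shadow prices y_finishing = 8.5, y_carpentry = 2.
Δz = y_finishing·Δb = 8.5 × (-1) = -8.5, so new z* = 946 − 8.5 = 937.5.

937.5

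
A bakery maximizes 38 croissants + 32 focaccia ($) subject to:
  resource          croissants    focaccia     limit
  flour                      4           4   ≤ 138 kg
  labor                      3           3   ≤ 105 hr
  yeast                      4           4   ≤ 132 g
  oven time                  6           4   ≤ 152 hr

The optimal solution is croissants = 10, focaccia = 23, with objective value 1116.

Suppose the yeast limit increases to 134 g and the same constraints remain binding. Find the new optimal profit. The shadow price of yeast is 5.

1126

Δb = 2, so new z* = 1116 + (5)·(2) = 1116 + 10 = 1126.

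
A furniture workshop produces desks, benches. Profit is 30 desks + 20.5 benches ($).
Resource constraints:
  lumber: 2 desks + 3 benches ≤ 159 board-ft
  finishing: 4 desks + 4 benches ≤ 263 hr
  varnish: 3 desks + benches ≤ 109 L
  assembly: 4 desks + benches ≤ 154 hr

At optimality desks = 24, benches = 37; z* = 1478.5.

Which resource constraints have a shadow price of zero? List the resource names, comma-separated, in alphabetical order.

lumber: 159/159 (binding)
finishing: 244/263 (slack 19)
varnish: 109/109 (binding)
assembly: 133/154 (slack 21)
By complementary slackness, a constraint with positive slack has shadow price 0 → assembly, finishing.

assembly, finishing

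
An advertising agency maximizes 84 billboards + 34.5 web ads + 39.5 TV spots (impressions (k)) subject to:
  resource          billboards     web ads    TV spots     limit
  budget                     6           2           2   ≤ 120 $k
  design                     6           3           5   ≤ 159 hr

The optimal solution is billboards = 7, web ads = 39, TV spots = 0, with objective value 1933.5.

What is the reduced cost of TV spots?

Check each constraint at x*: budget 120/120 (tight); design 159/159 (tight).
Dual feasibility on the basic columns requires 6·y_budget + 6·y_design = 84, 2·y_budget + 3·y_design = 34.5.
This yields shadow prices y_budget = 7.5, y_design = 6.5.
Reduced cost of TV spots: c₃ − yᵀa₃ = 39.5 − (7.5·2 + 6.5·5) = 39.5 − 47.5 = -8.

-8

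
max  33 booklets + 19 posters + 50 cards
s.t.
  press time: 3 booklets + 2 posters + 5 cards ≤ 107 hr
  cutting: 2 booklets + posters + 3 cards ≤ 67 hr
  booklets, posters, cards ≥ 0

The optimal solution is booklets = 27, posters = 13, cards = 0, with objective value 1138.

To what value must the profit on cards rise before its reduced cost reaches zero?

52

At the optimum: press time uses 107 of 107 (binding); cutting uses 67 of 67 (binding).
From A_Bᵀ y = c: 3·y_press time + 2·y_cutting = 33; 2·y_press time + 1·y_cutting = 19.
→ y_press time = 5 and y_cutting = 9.
cards enters the basis when its profit ≥ yᵀa₃ = 5·5 + 9·3 = 52.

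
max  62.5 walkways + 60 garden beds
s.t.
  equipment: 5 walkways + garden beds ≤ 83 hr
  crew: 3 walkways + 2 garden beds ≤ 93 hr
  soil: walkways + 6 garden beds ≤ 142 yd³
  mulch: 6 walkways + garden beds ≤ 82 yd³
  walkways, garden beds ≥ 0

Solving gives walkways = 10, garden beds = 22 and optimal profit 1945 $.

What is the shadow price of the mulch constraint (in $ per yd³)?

9

Check each constraint at x*: equipment 72/83 (slack 11); crew 74/93 (slack 19); soil 142/142 (tight); mulch 82/82 (tight).
Since equipment, crew are not tight, their duals are 0.
Dual feasibility on the basic columns requires 1·y_soil + 6·y_mulch = 62.5, 6·y_soil + 1·y_mulch = 60.
→ y_soil = 8.5 and y_mulch = 9.
Shadow price of mulch = 9.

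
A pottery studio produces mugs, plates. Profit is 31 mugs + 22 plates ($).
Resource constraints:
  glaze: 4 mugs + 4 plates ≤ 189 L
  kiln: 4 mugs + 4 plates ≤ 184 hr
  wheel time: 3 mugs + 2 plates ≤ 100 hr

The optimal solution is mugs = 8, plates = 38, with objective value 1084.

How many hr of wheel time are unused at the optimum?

wheel time used = 3·8 + 2·38 = 100; slack = 100 − 100 = 0.

0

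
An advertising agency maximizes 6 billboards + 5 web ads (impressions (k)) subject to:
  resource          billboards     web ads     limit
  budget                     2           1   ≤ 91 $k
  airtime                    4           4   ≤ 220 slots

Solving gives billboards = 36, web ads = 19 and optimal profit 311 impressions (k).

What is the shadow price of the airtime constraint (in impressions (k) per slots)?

1

Check each constraint at x*: budget 91/91 (tight); airtime 220/220 (tight).
Dual feasibility on the basic columns requires 2·y_budget + 4·y_airtime = 6, 1·y_budget + 4·y_airtime = 5.
→ y_budget = 1 and y_airtime = 1.
Shadow price of airtime = 1.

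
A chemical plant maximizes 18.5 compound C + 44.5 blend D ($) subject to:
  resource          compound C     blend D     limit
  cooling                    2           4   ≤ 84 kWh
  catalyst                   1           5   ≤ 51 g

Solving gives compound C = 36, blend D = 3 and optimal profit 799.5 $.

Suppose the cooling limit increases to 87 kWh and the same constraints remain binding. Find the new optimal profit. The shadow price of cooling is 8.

823.5

Δb = 3, so new z* = 799.5 + (8)·(3) = 799.5 + 24 = 823.5.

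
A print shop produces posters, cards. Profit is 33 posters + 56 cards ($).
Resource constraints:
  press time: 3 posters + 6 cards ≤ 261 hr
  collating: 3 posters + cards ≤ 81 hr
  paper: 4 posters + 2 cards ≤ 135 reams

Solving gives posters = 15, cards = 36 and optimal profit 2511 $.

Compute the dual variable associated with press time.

At the optimum: press time uses 261 of 261 (binding); collating uses 81 of 81 (binding); paper uses 132 of 135 (slack = 3).
Slack constraints have shadow price 0 (complementary slackness).
The binding rows give the dual system: 3·y_press time + 3·y_collating = 33 and 6·y_press time + 1·y_collating = 56.
This yields shadow prices y_press time = 9, y_collating = 2.
Shadow price of press time = 9.

9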